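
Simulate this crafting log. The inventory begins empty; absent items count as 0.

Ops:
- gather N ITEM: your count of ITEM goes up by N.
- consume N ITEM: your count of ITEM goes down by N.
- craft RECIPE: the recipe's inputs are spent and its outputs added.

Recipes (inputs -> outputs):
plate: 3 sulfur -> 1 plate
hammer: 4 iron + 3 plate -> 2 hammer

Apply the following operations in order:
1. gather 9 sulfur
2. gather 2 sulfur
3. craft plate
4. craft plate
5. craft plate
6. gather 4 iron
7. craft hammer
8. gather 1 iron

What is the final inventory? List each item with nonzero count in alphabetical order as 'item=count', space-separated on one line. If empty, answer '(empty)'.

After 1 (gather 9 sulfur): sulfur=9
After 2 (gather 2 sulfur): sulfur=11
After 3 (craft plate): plate=1 sulfur=8
After 4 (craft plate): plate=2 sulfur=5
After 5 (craft plate): plate=3 sulfur=2
After 6 (gather 4 iron): iron=4 plate=3 sulfur=2
After 7 (craft hammer): hammer=2 sulfur=2
After 8 (gather 1 iron): hammer=2 iron=1 sulfur=2

Answer: hammer=2 iron=1 sulfur=2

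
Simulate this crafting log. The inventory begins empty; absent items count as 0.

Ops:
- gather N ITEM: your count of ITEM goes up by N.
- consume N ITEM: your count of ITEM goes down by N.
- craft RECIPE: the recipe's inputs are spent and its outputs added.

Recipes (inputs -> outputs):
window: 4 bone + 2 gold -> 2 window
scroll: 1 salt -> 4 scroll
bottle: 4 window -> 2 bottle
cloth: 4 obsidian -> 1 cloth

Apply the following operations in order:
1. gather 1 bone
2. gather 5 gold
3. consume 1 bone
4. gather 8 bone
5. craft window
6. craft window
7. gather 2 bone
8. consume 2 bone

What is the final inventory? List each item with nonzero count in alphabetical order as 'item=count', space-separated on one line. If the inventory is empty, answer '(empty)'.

Answer: gold=1 window=4

Derivation:
After 1 (gather 1 bone): bone=1
After 2 (gather 5 gold): bone=1 gold=5
After 3 (consume 1 bone): gold=5
After 4 (gather 8 bone): bone=8 gold=5
After 5 (craft window): bone=4 gold=3 window=2
After 6 (craft window): gold=1 window=4
After 7 (gather 2 bone): bone=2 gold=1 window=4
After 8 (consume 2 bone): gold=1 window=4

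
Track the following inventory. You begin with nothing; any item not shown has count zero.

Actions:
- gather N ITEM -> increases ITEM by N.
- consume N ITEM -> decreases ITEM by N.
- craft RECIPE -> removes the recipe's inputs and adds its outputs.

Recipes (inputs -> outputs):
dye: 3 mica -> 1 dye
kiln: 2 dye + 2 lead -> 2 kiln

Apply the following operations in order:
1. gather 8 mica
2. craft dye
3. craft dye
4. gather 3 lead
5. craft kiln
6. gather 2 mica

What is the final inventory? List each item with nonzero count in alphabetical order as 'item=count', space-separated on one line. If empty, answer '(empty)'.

Answer: kiln=2 lead=1 mica=4

Derivation:
After 1 (gather 8 mica): mica=8
After 2 (craft dye): dye=1 mica=5
After 3 (craft dye): dye=2 mica=2
After 4 (gather 3 lead): dye=2 lead=3 mica=2
After 5 (craft kiln): kiln=2 lead=1 mica=2
After 6 (gather 2 mica): kiln=2 lead=1 mica=4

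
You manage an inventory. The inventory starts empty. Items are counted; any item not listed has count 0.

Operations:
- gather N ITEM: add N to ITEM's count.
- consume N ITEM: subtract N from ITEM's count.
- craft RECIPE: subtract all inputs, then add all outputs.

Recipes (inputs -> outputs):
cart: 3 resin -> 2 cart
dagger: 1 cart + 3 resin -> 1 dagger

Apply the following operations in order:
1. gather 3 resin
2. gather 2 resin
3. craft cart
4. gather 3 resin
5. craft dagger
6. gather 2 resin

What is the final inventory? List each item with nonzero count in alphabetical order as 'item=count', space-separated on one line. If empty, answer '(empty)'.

Answer: cart=1 dagger=1 resin=4

Derivation:
After 1 (gather 3 resin): resin=3
After 2 (gather 2 resin): resin=5
After 3 (craft cart): cart=2 resin=2
After 4 (gather 3 resin): cart=2 resin=5
After 5 (craft dagger): cart=1 dagger=1 resin=2
After 6 (gather 2 resin): cart=1 dagger=1 resin=4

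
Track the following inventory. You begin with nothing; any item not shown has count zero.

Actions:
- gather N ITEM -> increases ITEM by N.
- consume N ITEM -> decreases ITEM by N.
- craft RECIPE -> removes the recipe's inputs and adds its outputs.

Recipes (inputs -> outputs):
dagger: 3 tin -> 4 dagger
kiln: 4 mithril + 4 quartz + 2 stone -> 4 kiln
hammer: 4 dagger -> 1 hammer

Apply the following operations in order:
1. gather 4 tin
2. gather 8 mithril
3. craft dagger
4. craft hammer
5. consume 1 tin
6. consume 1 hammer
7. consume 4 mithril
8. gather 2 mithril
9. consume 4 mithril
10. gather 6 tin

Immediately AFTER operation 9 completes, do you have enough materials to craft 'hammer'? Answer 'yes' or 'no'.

After 1 (gather 4 tin): tin=4
After 2 (gather 8 mithril): mithril=8 tin=4
After 3 (craft dagger): dagger=4 mithril=8 tin=1
After 4 (craft hammer): hammer=1 mithril=8 tin=1
After 5 (consume 1 tin): hammer=1 mithril=8
After 6 (consume 1 hammer): mithril=8
After 7 (consume 4 mithril): mithril=4
After 8 (gather 2 mithril): mithril=6
After 9 (consume 4 mithril): mithril=2

Answer: no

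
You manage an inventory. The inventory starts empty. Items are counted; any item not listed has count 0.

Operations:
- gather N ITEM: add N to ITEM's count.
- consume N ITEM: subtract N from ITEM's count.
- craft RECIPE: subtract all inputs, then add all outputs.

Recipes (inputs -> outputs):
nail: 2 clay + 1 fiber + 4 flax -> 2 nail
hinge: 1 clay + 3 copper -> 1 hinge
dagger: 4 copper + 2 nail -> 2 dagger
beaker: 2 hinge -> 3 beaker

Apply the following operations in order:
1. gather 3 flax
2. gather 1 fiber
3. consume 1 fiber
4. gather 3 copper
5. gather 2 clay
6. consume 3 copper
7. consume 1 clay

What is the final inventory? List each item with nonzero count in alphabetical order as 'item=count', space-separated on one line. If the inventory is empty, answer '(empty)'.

Answer: clay=1 flax=3

Derivation:
After 1 (gather 3 flax): flax=3
After 2 (gather 1 fiber): fiber=1 flax=3
After 3 (consume 1 fiber): flax=3
After 4 (gather 3 copper): copper=3 flax=3
After 5 (gather 2 clay): clay=2 copper=3 flax=3
After 6 (consume 3 copper): clay=2 flax=3
After 7 (consume 1 clay): clay=1 flax=3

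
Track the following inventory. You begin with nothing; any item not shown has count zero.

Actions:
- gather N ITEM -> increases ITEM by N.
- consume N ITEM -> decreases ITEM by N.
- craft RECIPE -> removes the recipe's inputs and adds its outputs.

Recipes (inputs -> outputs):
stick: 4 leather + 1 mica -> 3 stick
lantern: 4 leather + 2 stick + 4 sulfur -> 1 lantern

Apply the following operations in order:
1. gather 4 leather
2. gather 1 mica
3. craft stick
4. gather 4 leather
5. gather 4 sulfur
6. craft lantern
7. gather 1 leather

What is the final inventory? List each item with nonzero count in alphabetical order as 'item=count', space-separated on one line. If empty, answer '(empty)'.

Answer: lantern=1 leather=1 stick=1

Derivation:
After 1 (gather 4 leather): leather=4
After 2 (gather 1 mica): leather=4 mica=1
After 3 (craft stick): stick=3
After 4 (gather 4 leather): leather=4 stick=3
After 5 (gather 4 sulfur): leather=4 stick=3 sulfur=4
After 6 (craft lantern): lantern=1 stick=1
After 7 (gather 1 leather): lantern=1 leather=1 stick=1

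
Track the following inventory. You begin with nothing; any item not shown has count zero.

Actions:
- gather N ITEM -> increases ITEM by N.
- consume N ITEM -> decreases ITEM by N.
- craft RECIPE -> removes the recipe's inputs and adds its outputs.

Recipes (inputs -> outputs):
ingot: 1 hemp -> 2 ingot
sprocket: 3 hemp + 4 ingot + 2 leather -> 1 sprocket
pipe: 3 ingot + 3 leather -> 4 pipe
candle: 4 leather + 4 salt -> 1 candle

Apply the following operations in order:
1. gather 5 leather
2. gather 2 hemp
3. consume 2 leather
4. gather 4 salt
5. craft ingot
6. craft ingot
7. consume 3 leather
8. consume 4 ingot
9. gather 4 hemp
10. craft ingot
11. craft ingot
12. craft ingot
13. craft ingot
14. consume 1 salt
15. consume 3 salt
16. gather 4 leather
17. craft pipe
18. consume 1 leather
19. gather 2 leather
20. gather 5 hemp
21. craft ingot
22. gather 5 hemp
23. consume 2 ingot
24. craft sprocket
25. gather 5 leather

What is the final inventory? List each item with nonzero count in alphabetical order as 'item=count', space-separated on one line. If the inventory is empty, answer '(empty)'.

Answer: hemp=6 ingot=1 leather=5 pipe=4 sprocket=1

Derivation:
After 1 (gather 5 leather): leather=5
After 2 (gather 2 hemp): hemp=2 leather=5
After 3 (consume 2 leather): hemp=2 leather=3
After 4 (gather 4 salt): hemp=2 leather=3 salt=4
After 5 (craft ingot): hemp=1 ingot=2 leather=3 salt=4
After 6 (craft ingot): ingot=4 leather=3 salt=4
After 7 (consume 3 leather): ingot=4 salt=4
After 8 (consume 4 ingot): salt=4
After 9 (gather 4 hemp): hemp=4 salt=4
After 10 (craft ingot): hemp=3 ingot=2 salt=4
After 11 (craft ingot): hemp=2 ingot=4 salt=4
After 12 (craft ingot): hemp=1 ingot=6 salt=4
After 13 (craft ingot): ingot=8 salt=4
After 14 (consume 1 salt): ingot=8 salt=3
After 15 (consume 3 salt): ingot=8
After 16 (gather 4 leather): ingot=8 leather=4
After 17 (craft pipe): ingot=5 leather=1 pipe=4
After 18 (consume 1 leather): ingot=5 pipe=4
After 19 (gather 2 leather): ingot=5 leather=2 pipe=4
After 20 (gather 5 hemp): hemp=5 ingot=5 leather=2 pipe=4
After 21 (craft ingot): hemp=4 ingot=7 leather=2 pipe=4
After 22 (gather 5 hemp): hemp=9 ingot=7 leather=2 pipe=4
After 23 (consume 2 ingot): hemp=9 ingot=5 leather=2 pipe=4
After 24 (craft sprocket): hemp=6 ingot=1 pipe=4 sprocket=1
After 25 (gather 5 leather): hemp=6 ingot=1 leather=5 pipe=4 sprocket=1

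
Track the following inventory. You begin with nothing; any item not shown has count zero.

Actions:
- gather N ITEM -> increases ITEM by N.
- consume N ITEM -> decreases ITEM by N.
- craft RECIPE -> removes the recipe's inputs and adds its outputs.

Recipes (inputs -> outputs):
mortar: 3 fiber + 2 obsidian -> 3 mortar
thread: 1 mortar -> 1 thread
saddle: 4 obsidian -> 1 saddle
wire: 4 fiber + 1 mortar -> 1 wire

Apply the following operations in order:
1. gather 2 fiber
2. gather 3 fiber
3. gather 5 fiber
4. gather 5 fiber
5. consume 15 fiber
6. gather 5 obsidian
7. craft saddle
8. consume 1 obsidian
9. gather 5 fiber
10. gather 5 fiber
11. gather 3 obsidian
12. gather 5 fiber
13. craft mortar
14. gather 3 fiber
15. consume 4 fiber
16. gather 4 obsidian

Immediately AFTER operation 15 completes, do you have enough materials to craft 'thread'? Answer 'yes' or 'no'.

Answer: yes

Derivation:
After 1 (gather 2 fiber): fiber=2
After 2 (gather 3 fiber): fiber=5
After 3 (gather 5 fiber): fiber=10
After 4 (gather 5 fiber): fiber=15
After 5 (consume 15 fiber): (empty)
After 6 (gather 5 obsidian): obsidian=5
After 7 (craft saddle): obsidian=1 saddle=1
After 8 (consume 1 obsidian): saddle=1
After 9 (gather 5 fiber): fiber=5 saddle=1
After 10 (gather 5 fiber): fiber=10 saddle=1
After 11 (gather 3 obsidian): fiber=10 obsidian=3 saddle=1
After 12 (gather 5 fiber): fiber=15 obsidian=3 saddle=1
After 13 (craft mortar): fiber=12 mortar=3 obsidian=1 saddle=1
After 14 (gather 3 fiber): fiber=15 mortar=3 obsidian=1 saddle=1
After 15 (consume 4 fiber): fiber=11 mortar=3 obsidian=1 saddle=1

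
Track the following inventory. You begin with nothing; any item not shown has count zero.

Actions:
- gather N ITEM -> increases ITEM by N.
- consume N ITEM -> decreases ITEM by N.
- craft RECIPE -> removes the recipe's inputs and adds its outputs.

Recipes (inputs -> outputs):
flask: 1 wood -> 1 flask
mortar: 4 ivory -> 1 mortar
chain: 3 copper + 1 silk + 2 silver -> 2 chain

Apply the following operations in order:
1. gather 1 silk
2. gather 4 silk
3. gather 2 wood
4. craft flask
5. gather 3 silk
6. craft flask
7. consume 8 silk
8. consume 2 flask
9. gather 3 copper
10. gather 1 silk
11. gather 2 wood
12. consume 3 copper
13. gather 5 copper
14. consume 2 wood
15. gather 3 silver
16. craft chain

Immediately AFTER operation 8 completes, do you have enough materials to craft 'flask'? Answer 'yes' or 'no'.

Answer: no

Derivation:
After 1 (gather 1 silk): silk=1
After 2 (gather 4 silk): silk=5
After 3 (gather 2 wood): silk=5 wood=2
After 4 (craft flask): flask=1 silk=5 wood=1
After 5 (gather 3 silk): flask=1 silk=8 wood=1
After 6 (craft flask): flask=2 silk=8
After 7 (consume 8 silk): flask=2
After 8 (consume 2 flask): (empty)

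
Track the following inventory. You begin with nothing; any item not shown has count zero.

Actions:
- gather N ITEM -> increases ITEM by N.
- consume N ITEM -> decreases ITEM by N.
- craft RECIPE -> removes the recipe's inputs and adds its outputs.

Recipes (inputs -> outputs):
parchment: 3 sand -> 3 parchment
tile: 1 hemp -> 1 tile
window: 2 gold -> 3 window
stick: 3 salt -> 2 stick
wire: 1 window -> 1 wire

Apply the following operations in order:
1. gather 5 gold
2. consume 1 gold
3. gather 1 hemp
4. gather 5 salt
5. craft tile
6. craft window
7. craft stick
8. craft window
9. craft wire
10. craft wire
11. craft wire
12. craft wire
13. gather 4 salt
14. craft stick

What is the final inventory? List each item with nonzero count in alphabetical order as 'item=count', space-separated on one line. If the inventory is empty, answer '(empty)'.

After 1 (gather 5 gold): gold=5
After 2 (consume 1 gold): gold=4
After 3 (gather 1 hemp): gold=4 hemp=1
After 4 (gather 5 salt): gold=4 hemp=1 salt=5
After 5 (craft tile): gold=4 salt=5 tile=1
After 6 (craft window): gold=2 salt=5 tile=1 window=3
After 7 (craft stick): gold=2 salt=2 stick=2 tile=1 window=3
After 8 (craft window): salt=2 stick=2 tile=1 window=6
After 9 (craft wire): salt=2 stick=2 tile=1 window=5 wire=1
After 10 (craft wire): salt=2 stick=2 tile=1 window=4 wire=2
After 11 (craft wire): salt=2 stick=2 tile=1 window=3 wire=3
After 12 (craft wire): salt=2 stick=2 tile=1 window=2 wire=4
After 13 (gather 4 salt): salt=6 stick=2 tile=1 window=2 wire=4
After 14 (craft stick): salt=3 stick=4 tile=1 window=2 wire=4

Answer: salt=3 stick=4 tile=1 window=2 wire=4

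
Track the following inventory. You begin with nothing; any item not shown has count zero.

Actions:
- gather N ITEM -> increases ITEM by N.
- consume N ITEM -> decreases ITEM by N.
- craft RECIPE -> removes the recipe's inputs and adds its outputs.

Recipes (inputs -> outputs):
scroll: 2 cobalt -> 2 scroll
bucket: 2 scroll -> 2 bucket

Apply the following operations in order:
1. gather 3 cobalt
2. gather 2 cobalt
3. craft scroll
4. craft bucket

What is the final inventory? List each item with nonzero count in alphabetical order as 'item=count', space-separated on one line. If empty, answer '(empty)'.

Answer: bucket=2 cobalt=3

Derivation:
After 1 (gather 3 cobalt): cobalt=3
After 2 (gather 2 cobalt): cobalt=5
After 3 (craft scroll): cobalt=3 scroll=2
After 4 (craft bucket): bucket=2 cobalt=3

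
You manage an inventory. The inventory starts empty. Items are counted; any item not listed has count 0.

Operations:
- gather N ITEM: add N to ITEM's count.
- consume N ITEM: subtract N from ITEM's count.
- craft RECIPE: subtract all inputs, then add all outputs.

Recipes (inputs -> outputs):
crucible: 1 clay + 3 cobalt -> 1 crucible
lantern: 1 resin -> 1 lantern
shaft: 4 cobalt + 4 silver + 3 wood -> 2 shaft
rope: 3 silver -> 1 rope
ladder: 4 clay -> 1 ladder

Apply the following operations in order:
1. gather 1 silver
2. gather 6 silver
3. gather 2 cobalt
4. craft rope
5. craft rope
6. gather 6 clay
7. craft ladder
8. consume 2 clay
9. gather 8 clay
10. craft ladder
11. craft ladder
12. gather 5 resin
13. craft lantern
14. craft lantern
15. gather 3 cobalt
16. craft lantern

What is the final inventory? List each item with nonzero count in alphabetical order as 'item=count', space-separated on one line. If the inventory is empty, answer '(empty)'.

After 1 (gather 1 silver): silver=1
After 2 (gather 6 silver): silver=7
After 3 (gather 2 cobalt): cobalt=2 silver=7
After 4 (craft rope): cobalt=2 rope=1 silver=4
After 5 (craft rope): cobalt=2 rope=2 silver=1
After 6 (gather 6 clay): clay=6 cobalt=2 rope=2 silver=1
After 7 (craft ladder): clay=2 cobalt=2 ladder=1 rope=2 silver=1
After 8 (consume 2 clay): cobalt=2 ladder=1 rope=2 silver=1
After 9 (gather 8 clay): clay=8 cobalt=2 ladder=1 rope=2 silver=1
After 10 (craft ladder): clay=4 cobalt=2 ladder=2 rope=2 silver=1
After 11 (craft ladder): cobalt=2 ladder=3 rope=2 silver=1
After 12 (gather 5 resin): cobalt=2 ladder=3 resin=5 rope=2 silver=1
After 13 (craft lantern): cobalt=2 ladder=3 lantern=1 resin=4 rope=2 silver=1
After 14 (craft lantern): cobalt=2 ladder=3 lantern=2 resin=3 rope=2 silver=1
After 15 (gather 3 cobalt): cobalt=5 ladder=3 lantern=2 resin=3 rope=2 silver=1
After 16 (craft lantern): cobalt=5 ladder=3 lantern=3 resin=2 rope=2 silver=1

Answer: cobalt=5 ladder=3 lantern=3 resin=2 rope=2 silver=1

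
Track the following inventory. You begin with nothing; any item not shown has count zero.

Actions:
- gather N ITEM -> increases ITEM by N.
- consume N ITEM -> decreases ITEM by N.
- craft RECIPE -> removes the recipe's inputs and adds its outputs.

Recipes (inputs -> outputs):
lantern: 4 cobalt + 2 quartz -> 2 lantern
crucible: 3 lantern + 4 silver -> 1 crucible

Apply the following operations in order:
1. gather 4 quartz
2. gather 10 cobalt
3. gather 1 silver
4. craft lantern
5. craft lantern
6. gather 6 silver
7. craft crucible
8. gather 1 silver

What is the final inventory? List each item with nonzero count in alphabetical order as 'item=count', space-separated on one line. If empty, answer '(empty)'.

Answer: cobalt=2 crucible=1 lantern=1 silver=4

Derivation:
After 1 (gather 4 quartz): quartz=4
After 2 (gather 10 cobalt): cobalt=10 quartz=4
After 3 (gather 1 silver): cobalt=10 quartz=4 silver=1
After 4 (craft lantern): cobalt=6 lantern=2 quartz=2 silver=1
After 5 (craft lantern): cobalt=2 lantern=4 silver=1
After 6 (gather 6 silver): cobalt=2 lantern=4 silver=7
After 7 (craft crucible): cobalt=2 crucible=1 lantern=1 silver=3
After 8 (gather 1 silver): cobalt=2 crucible=1 lantern=1 silver=4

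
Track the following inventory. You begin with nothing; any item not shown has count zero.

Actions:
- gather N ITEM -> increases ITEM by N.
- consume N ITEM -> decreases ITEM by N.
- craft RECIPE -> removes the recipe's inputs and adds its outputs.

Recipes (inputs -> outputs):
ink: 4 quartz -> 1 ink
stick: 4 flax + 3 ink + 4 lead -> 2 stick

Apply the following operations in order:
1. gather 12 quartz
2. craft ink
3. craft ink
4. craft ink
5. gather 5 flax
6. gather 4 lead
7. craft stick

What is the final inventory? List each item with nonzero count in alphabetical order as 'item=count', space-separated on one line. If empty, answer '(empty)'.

After 1 (gather 12 quartz): quartz=12
After 2 (craft ink): ink=1 quartz=8
After 3 (craft ink): ink=2 quartz=4
After 4 (craft ink): ink=3
After 5 (gather 5 flax): flax=5 ink=3
After 6 (gather 4 lead): flax=5 ink=3 lead=4
After 7 (craft stick): flax=1 stick=2

Answer: flax=1 stick=2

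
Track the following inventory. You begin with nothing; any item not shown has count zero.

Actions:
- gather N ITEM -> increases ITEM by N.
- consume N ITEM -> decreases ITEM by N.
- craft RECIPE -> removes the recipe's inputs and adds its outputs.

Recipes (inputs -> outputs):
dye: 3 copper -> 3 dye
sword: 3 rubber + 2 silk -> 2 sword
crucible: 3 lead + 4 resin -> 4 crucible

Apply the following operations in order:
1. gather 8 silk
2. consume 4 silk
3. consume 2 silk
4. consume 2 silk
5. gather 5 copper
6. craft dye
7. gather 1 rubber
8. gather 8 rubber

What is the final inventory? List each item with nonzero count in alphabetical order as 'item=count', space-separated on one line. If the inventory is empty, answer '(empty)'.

Answer: copper=2 dye=3 rubber=9

Derivation:
After 1 (gather 8 silk): silk=8
After 2 (consume 4 silk): silk=4
After 3 (consume 2 silk): silk=2
After 4 (consume 2 silk): (empty)
After 5 (gather 5 copper): copper=5
After 6 (craft dye): copper=2 dye=3
After 7 (gather 1 rubber): copper=2 dye=3 rubber=1
After 8 (gather 8 rubber): copper=2 dye=3 rubber=9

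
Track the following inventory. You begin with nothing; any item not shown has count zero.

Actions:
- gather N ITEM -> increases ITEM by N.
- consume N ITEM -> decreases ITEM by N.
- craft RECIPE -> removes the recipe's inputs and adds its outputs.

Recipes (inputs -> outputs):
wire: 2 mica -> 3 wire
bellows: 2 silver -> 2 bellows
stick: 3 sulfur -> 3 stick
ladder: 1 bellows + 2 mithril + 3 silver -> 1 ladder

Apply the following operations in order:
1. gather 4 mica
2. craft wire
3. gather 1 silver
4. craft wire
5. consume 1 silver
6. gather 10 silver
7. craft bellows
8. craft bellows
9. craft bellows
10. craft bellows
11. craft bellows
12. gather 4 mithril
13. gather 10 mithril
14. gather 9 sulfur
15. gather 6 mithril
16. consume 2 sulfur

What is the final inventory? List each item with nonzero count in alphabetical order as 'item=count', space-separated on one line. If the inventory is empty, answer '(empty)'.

After 1 (gather 4 mica): mica=4
After 2 (craft wire): mica=2 wire=3
After 3 (gather 1 silver): mica=2 silver=1 wire=3
After 4 (craft wire): silver=1 wire=6
After 5 (consume 1 silver): wire=6
After 6 (gather 10 silver): silver=10 wire=6
After 7 (craft bellows): bellows=2 silver=8 wire=6
After 8 (craft bellows): bellows=4 silver=6 wire=6
After 9 (craft bellows): bellows=6 silver=4 wire=6
After 10 (craft bellows): bellows=8 silver=2 wire=6
After 11 (craft bellows): bellows=10 wire=6
After 12 (gather 4 mithril): bellows=10 mithril=4 wire=6
After 13 (gather 10 mithril): bellows=10 mithril=14 wire=6
After 14 (gather 9 sulfur): bellows=10 mithril=14 sulfur=9 wire=6
After 15 (gather 6 mithril): bellows=10 mithril=20 sulfur=9 wire=6
After 16 (consume 2 sulfur): bellows=10 mithril=20 sulfur=7 wire=6

Answer: bellows=10 mithril=20 sulfur=7 wire=6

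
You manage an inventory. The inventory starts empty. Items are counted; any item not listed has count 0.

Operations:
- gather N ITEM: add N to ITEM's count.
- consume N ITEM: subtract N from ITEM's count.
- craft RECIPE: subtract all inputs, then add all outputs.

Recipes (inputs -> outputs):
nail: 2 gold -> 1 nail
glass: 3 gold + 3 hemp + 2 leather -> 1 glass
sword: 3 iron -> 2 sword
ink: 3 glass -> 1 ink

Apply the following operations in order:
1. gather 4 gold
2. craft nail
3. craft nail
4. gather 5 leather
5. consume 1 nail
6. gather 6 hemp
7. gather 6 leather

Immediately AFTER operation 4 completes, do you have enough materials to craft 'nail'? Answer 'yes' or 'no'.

Answer: no

Derivation:
After 1 (gather 4 gold): gold=4
After 2 (craft nail): gold=2 nail=1
After 3 (craft nail): nail=2
After 4 (gather 5 leather): leather=5 nail=2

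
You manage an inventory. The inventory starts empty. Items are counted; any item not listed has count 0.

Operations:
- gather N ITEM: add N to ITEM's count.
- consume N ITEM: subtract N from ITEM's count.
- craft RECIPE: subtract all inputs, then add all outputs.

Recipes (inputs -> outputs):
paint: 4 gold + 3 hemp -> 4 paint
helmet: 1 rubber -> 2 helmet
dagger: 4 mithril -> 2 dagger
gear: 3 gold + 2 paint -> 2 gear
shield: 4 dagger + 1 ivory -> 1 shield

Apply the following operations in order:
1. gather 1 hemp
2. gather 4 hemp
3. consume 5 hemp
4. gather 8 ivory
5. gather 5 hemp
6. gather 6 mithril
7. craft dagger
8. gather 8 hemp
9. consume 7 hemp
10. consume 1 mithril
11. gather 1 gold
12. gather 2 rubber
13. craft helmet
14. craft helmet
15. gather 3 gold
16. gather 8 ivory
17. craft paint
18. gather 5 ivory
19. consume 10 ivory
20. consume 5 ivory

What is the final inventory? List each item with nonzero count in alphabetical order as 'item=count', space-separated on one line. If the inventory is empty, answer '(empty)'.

Answer: dagger=2 helmet=4 hemp=3 ivory=6 mithril=1 paint=4

Derivation:
After 1 (gather 1 hemp): hemp=1
After 2 (gather 4 hemp): hemp=5
After 3 (consume 5 hemp): (empty)
After 4 (gather 8 ivory): ivory=8
After 5 (gather 5 hemp): hemp=5 ivory=8
After 6 (gather 6 mithril): hemp=5 ivory=8 mithril=6
After 7 (craft dagger): dagger=2 hemp=5 ivory=8 mithril=2
After 8 (gather 8 hemp): dagger=2 hemp=13 ivory=8 mithril=2
After 9 (consume 7 hemp): dagger=2 hemp=6 ivory=8 mithril=2
After 10 (consume 1 mithril): dagger=2 hemp=6 ivory=8 mithril=1
After 11 (gather 1 gold): dagger=2 gold=1 hemp=6 ivory=8 mithril=1
After 12 (gather 2 rubber): dagger=2 gold=1 hemp=6 ivory=8 mithril=1 rubber=2
After 13 (craft helmet): dagger=2 gold=1 helmet=2 hemp=6 ivory=8 mithril=1 rubber=1
After 14 (craft helmet): dagger=2 gold=1 helmet=4 hemp=6 ivory=8 mithril=1
After 15 (gather 3 gold): dagger=2 gold=4 helmet=4 hemp=6 ivory=8 mithril=1
After 16 (gather 8 ivory): dagger=2 gold=4 helmet=4 hemp=6 ivory=16 mithril=1
After 17 (craft paint): dagger=2 helmet=4 hemp=3 ivory=16 mithril=1 paint=4
After 18 (gather 5 ivory): dagger=2 helmet=4 hemp=3 ivory=21 mithril=1 paint=4
After 19 (consume 10 ivory): dagger=2 helmet=4 hemp=3 ivory=11 mithril=1 paint=4
After 20 (consume 5 ivory): dagger=2 helmet=4 hemp=3 ivory=6 mithril=1 paint=4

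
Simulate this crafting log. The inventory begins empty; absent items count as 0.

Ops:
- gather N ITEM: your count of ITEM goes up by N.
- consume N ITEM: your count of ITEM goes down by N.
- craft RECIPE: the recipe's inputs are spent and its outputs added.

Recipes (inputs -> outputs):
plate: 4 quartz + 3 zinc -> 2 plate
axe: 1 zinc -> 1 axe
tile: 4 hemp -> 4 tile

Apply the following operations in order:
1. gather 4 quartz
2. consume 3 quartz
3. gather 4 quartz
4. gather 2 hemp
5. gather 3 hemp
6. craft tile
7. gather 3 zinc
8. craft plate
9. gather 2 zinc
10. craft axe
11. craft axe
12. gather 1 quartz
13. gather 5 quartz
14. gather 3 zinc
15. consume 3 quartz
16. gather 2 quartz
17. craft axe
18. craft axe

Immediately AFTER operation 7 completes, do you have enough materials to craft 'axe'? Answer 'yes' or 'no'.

Answer: yes

Derivation:
After 1 (gather 4 quartz): quartz=4
After 2 (consume 3 quartz): quartz=1
After 3 (gather 4 quartz): quartz=5
After 4 (gather 2 hemp): hemp=2 quartz=5
After 5 (gather 3 hemp): hemp=5 quartz=5
After 6 (craft tile): hemp=1 quartz=5 tile=4
After 7 (gather 3 zinc): hemp=1 quartz=5 tile=4 zinc=3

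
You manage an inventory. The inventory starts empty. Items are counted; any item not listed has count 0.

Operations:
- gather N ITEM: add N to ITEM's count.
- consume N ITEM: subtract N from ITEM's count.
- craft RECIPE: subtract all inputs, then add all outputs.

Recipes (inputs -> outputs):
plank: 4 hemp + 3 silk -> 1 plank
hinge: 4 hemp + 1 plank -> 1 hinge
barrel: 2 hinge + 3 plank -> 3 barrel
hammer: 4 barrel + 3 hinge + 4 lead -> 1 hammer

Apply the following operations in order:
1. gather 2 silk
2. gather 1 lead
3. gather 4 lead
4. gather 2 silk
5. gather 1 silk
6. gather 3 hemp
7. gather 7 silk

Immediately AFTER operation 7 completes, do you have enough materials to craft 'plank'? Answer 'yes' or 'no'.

After 1 (gather 2 silk): silk=2
After 2 (gather 1 lead): lead=1 silk=2
After 3 (gather 4 lead): lead=5 silk=2
After 4 (gather 2 silk): lead=5 silk=4
After 5 (gather 1 silk): lead=5 silk=5
After 6 (gather 3 hemp): hemp=3 lead=5 silk=5
After 7 (gather 7 silk): hemp=3 lead=5 silk=12

Answer: no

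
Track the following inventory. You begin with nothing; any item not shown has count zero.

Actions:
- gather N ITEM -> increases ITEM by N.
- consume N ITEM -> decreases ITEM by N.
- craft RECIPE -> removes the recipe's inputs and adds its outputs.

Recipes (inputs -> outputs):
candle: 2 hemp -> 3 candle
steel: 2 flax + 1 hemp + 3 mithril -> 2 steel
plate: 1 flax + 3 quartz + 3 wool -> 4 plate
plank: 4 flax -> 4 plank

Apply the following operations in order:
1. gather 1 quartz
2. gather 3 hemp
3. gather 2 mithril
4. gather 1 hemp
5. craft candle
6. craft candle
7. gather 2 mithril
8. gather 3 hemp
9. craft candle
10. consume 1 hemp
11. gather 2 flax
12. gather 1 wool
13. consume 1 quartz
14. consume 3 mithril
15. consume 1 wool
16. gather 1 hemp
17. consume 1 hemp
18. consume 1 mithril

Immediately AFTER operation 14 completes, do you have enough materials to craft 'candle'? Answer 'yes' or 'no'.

Answer: no

Derivation:
After 1 (gather 1 quartz): quartz=1
After 2 (gather 3 hemp): hemp=3 quartz=1
After 3 (gather 2 mithril): hemp=3 mithril=2 quartz=1
After 4 (gather 1 hemp): hemp=4 mithril=2 quartz=1
After 5 (craft candle): candle=3 hemp=2 mithril=2 quartz=1
After 6 (craft candle): candle=6 mithril=2 quartz=1
After 7 (gather 2 mithril): candle=6 mithril=4 quartz=1
After 8 (gather 3 hemp): candle=6 hemp=3 mithril=4 quartz=1
After 9 (craft candle): candle=9 hemp=1 mithril=4 quartz=1
After 10 (consume 1 hemp): candle=9 mithril=4 quartz=1
After 11 (gather 2 flax): candle=9 flax=2 mithril=4 quartz=1
After 12 (gather 1 wool): candle=9 flax=2 mithril=4 quartz=1 wool=1
After 13 (consume 1 quartz): candle=9 flax=2 mithril=4 wool=1
After 14 (consume 3 mithril): candle=9 flax=2 mithril=1 wool=1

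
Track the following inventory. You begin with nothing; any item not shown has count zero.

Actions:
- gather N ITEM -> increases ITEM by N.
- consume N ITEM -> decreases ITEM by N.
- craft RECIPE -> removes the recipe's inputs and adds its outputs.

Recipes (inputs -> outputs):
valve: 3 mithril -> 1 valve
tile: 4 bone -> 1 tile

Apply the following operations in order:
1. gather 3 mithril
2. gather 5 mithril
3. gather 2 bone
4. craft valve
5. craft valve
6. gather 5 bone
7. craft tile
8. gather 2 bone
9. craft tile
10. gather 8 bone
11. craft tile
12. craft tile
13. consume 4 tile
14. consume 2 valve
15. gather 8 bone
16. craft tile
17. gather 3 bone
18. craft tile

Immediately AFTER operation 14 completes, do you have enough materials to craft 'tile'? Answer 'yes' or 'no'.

After 1 (gather 3 mithril): mithril=3
After 2 (gather 5 mithril): mithril=8
After 3 (gather 2 bone): bone=2 mithril=8
After 4 (craft valve): bone=2 mithril=5 valve=1
After 5 (craft valve): bone=2 mithril=2 valve=2
After 6 (gather 5 bone): bone=7 mithril=2 valve=2
After 7 (craft tile): bone=3 mithril=2 tile=1 valve=2
After 8 (gather 2 bone): bone=5 mithril=2 tile=1 valve=2
After 9 (craft tile): bone=1 mithril=2 tile=2 valve=2
After 10 (gather 8 bone): bone=9 mithril=2 tile=2 valve=2
After 11 (craft tile): bone=5 mithril=2 tile=3 valve=2
After 12 (craft tile): bone=1 mithril=2 tile=4 valve=2
After 13 (consume 4 tile): bone=1 mithril=2 valve=2
After 14 (consume 2 valve): bone=1 mithril=2

Answer: no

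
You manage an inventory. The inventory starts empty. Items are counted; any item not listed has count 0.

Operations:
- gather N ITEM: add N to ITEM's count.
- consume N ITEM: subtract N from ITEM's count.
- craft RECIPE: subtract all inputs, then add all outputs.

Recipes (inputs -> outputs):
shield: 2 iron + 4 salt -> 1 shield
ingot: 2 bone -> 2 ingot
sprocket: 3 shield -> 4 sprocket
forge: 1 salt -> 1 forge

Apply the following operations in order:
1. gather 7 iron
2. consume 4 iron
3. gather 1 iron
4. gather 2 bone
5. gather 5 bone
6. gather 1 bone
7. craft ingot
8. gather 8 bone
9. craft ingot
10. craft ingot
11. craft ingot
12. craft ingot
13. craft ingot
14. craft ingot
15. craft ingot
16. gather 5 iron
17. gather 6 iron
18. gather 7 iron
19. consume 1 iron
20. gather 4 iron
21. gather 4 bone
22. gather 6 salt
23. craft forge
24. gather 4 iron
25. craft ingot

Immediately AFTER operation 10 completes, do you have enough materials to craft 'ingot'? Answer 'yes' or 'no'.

After 1 (gather 7 iron): iron=7
After 2 (consume 4 iron): iron=3
After 3 (gather 1 iron): iron=4
After 4 (gather 2 bone): bone=2 iron=4
After 5 (gather 5 bone): bone=7 iron=4
After 6 (gather 1 bone): bone=8 iron=4
After 7 (craft ingot): bone=6 ingot=2 iron=4
After 8 (gather 8 bone): bone=14 ingot=2 iron=4
After 9 (craft ingot): bone=12 ingot=4 iron=4
After 10 (craft ingot): bone=10 ingot=6 iron=4

Answer: yes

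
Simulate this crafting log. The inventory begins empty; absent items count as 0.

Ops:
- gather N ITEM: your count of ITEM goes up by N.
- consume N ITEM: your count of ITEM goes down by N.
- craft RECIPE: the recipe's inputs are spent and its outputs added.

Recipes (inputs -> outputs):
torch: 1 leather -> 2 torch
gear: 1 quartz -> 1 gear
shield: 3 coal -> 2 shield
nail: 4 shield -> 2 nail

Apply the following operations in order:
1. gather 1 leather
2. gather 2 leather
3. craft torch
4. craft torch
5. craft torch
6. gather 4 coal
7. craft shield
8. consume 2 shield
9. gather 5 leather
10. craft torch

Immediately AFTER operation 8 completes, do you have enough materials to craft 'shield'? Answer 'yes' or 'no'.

Answer: no

Derivation:
After 1 (gather 1 leather): leather=1
After 2 (gather 2 leather): leather=3
After 3 (craft torch): leather=2 torch=2
After 4 (craft torch): leather=1 torch=4
After 5 (craft torch): torch=6
After 6 (gather 4 coal): coal=4 torch=6
After 7 (craft shield): coal=1 shield=2 torch=6
After 8 (consume 2 shield): coal=1 torch=6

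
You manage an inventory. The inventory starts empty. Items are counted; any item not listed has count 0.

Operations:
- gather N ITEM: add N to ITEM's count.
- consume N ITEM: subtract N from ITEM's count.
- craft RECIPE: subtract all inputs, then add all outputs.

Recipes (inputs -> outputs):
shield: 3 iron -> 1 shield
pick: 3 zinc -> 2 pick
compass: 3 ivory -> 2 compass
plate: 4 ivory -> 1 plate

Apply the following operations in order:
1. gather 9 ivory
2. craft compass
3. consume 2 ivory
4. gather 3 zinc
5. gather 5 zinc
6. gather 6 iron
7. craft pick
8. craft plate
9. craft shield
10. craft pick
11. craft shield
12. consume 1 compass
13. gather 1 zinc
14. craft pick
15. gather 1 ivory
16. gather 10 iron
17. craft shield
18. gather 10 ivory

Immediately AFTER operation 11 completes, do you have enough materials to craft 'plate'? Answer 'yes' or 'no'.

After 1 (gather 9 ivory): ivory=9
After 2 (craft compass): compass=2 ivory=6
After 3 (consume 2 ivory): compass=2 ivory=4
After 4 (gather 3 zinc): compass=2 ivory=4 zinc=3
After 5 (gather 5 zinc): compass=2 ivory=4 zinc=8
After 6 (gather 6 iron): compass=2 iron=6 ivory=4 zinc=8
After 7 (craft pick): compass=2 iron=6 ivory=4 pick=2 zinc=5
After 8 (craft plate): compass=2 iron=6 pick=2 plate=1 zinc=5
After 9 (craft shield): compass=2 iron=3 pick=2 plate=1 shield=1 zinc=5
After 10 (craft pick): compass=2 iron=3 pick=4 plate=1 shield=1 zinc=2
After 11 (craft shield): compass=2 pick=4 plate=1 shield=2 zinc=2

Answer: no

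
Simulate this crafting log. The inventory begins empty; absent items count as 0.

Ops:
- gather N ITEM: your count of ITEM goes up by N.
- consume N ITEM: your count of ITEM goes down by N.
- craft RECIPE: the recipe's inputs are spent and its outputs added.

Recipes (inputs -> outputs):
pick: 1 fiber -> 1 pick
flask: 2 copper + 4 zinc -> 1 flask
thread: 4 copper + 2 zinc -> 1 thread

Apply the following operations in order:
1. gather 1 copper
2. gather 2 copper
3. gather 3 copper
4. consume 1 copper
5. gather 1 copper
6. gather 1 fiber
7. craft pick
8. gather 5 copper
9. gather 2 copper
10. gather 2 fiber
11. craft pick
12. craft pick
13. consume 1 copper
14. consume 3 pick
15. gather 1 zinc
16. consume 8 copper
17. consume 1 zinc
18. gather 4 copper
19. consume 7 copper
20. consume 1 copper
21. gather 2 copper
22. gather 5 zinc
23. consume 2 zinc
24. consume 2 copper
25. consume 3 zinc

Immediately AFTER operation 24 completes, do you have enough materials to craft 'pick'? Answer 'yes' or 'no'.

Answer: no

Derivation:
After 1 (gather 1 copper): copper=1
After 2 (gather 2 copper): copper=3
After 3 (gather 3 copper): copper=6
After 4 (consume 1 copper): copper=5
After 5 (gather 1 copper): copper=6
After 6 (gather 1 fiber): copper=6 fiber=1
After 7 (craft pick): copper=6 pick=1
After 8 (gather 5 copper): copper=11 pick=1
After 9 (gather 2 copper): copper=13 pick=1
After 10 (gather 2 fiber): copper=13 fiber=2 pick=1
After 11 (craft pick): copper=13 fiber=1 pick=2
After 12 (craft pick): copper=13 pick=3
After 13 (consume 1 copper): copper=12 pick=3
After 14 (consume 3 pick): copper=12
After 15 (gather 1 zinc): copper=12 zinc=1
After 16 (consume 8 copper): copper=4 zinc=1
After 17 (consume 1 zinc): copper=4
After 18 (gather 4 copper): copper=8
After 19 (consume 7 copper): copper=1
After 20 (consume 1 copper): (empty)
After 21 (gather 2 copper): copper=2
After 22 (gather 5 zinc): copper=2 zinc=5
After 23 (consume 2 zinc): copper=2 zinc=3
After 24 (consume 2 copper): zinc=3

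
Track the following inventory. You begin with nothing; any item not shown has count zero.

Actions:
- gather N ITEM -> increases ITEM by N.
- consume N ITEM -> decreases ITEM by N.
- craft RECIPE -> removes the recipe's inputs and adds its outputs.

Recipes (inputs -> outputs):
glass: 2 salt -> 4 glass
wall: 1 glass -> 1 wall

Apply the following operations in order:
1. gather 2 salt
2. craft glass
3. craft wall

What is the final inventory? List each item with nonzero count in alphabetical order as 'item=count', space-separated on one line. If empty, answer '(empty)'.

Answer: glass=3 wall=1

Derivation:
After 1 (gather 2 salt): salt=2
After 2 (craft glass): glass=4
After 3 (craft wall): glass=3 wall=1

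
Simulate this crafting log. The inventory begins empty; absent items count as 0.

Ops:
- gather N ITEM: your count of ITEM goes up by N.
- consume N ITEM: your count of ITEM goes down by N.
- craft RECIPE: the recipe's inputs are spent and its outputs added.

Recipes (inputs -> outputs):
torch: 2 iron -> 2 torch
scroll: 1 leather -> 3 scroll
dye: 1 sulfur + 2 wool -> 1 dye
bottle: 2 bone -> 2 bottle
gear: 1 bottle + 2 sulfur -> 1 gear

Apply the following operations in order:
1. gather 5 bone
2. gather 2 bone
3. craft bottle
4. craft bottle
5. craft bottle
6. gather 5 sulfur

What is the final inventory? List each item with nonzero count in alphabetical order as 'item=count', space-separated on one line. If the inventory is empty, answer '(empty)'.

After 1 (gather 5 bone): bone=5
After 2 (gather 2 bone): bone=7
After 3 (craft bottle): bone=5 bottle=2
After 4 (craft bottle): bone=3 bottle=4
After 5 (craft bottle): bone=1 bottle=6
After 6 (gather 5 sulfur): bone=1 bottle=6 sulfur=5

Answer: bone=1 bottle=6 sulfur=5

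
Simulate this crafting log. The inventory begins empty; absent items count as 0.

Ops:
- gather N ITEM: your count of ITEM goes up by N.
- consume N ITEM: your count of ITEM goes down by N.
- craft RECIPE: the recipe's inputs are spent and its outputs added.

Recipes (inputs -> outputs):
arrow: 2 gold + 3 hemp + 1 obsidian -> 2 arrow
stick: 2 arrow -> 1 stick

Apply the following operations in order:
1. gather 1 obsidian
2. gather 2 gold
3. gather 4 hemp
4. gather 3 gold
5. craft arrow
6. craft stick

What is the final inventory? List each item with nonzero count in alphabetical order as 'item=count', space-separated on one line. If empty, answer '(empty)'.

Answer: gold=3 hemp=1 stick=1

Derivation:
After 1 (gather 1 obsidian): obsidian=1
After 2 (gather 2 gold): gold=2 obsidian=1
After 3 (gather 4 hemp): gold=2 hemp=4 obsidian=1
After 4 (gather 3 gold): gold=5 hemp=4 obsidian=1
After 5 (craft arrow): arrow=2 gold=3 hemp=1
After 6 (craft stick): gold=3 hemp=1 stick=1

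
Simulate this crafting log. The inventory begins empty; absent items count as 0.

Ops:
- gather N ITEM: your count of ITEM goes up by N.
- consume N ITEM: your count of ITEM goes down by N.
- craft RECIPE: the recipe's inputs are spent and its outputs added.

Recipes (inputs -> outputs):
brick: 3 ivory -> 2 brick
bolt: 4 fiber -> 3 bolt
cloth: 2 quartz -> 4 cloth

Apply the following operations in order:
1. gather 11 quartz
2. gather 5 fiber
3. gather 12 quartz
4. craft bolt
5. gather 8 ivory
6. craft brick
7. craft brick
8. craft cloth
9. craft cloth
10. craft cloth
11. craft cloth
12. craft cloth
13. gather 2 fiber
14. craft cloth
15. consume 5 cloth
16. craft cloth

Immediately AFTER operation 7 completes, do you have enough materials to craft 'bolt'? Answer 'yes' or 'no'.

After 1 (gather 11 quartz): quartz=11
After 2 (gather 5 fiber): fiber=5 quartz=11
After 3 (gather 12 quartz): fiber=5 quartz=23
After 4 (craft bolt): bolt=3 fiber=1 quartz=23
After 5 (gather 8 ivory): bolt=3 fiber=1 ivory=8 quartz=23
After 6 (craft brick): bolt=3 brick=2 fiber=1 ivory=5 quartz=23
After 7 (craft brick): bolt=3 brick=4 fiber=1 ivory=2 quartz=23

Answer: no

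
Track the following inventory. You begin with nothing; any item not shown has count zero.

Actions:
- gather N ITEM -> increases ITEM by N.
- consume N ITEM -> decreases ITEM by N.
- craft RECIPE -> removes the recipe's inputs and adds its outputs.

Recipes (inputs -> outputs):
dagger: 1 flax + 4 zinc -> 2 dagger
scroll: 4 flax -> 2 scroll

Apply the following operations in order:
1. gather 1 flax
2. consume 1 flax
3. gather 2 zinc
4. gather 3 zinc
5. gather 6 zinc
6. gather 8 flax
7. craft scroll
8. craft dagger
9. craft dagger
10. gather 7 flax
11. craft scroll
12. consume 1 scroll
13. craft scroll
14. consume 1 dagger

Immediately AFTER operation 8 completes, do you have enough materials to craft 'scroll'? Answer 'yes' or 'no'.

Answer: no

Derivation:
After 1 (gather 1 flax): flax=1
After 2 (consume 1 flax): (empty)
After 3 (gather 2 zinc): zinc=2
After 4 (gather 3 zinc): zinc=5
After 5 (gather 6 zinc): zinc=11
After 6 (gather 8 flax): flax=8 zinc=11
After 7 (craft scroll): flax=4 scroll=2 zinc=11
After 8 (craft dagger): dagger=2 flax=3 scroll=2 zinc=7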